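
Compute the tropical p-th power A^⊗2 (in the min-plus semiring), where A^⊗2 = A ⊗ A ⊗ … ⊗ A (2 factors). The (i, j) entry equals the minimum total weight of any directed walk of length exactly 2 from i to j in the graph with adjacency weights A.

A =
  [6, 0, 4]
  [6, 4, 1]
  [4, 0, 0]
A^⊗2 =
  [6, 4, 1]
  [5, 1, 1]
  [4, 0, 0]

Each entry (A^⊗2)_ij equals the minimum over all length-2 walks i = v_0 → v_1 → … → v_2 = j of Σ_t A[v_t][v_{t+1}]. For example, for (i, j) = (0, 2) we minimise over 3 possible intermediate vertex sequences; the minimum is 1, attained along the walk 0 → 1 → 2.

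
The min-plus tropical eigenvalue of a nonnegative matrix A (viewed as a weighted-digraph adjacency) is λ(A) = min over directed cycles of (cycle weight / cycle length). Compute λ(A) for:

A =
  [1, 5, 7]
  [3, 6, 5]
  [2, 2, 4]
λ(A) = 1

Enumerate directed cycles and compute their means (weight / length). Sample:
  cycle 0 → 0: weight = 1, length = 1, mean = 1/1 ≈ 1.000
  cycle 1 → 1: weight = 6, length = 1, mean = 6/1 ≈ 6.000
  cycle 2 → 2: weight = 4, length = 1, mean = 4/1 ≈ 4.000
  cycle 0 → 1 → 0: weight = 8, length = 2, mean = 8/2 ≈ 4.000
  cycle 0 → 2 → 0: weight = 9, length = 2, mean = 9/2 ≈ 4.500
  cycle 1 → 0 → 1: weight = 8, length = 2, mean = 8/2 ≈ 4.000
Minimum mean = 1.000, attained e.g. along the cycle 0 → 0 with weight 1 and length 1. So λ(A) = 1/1 = 1.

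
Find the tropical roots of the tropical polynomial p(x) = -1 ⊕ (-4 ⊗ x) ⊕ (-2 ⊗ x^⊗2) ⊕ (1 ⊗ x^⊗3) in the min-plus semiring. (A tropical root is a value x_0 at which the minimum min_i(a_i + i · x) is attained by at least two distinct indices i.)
Roots: {-3, -2, 3}

Each tropical root is a break point of the lower envelope of the lines y = a_i + i · x (there are 4 lines, with slopes 0, 1, ..., 3). Only the lines that attain the minimum somewhere contribute to roots; other lines are dominated. Here the surviving (envelope) indices are i = 3, i = 2, i = 1, i = 0.
Intersections between consecutive envelope lines give the roots: for adjacent envelope indices i < j the intersection is x = (a_i − a_j) / (j − i). Reading off the sorted break points: {-3, -2, 3}.
Verification: at each break x_0, at least two indices attain the minimum of min_i(a_i + i · x_0).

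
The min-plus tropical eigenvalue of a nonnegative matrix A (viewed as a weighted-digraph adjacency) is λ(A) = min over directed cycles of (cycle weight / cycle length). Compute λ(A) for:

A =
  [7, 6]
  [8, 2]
λ(A) = 2

Enumerate directed cycles and compute their means (weight / length). Sample:
  cycle 0 → 0: weight = 7, length = 1, mean = 7/1 ≈ 7.000
  cycle 1 → 1: weight = 2, length = 1, mean = 2/1 ≈ 2.000
  cycle 0 → 1 → 0: weight = 14, length = 2, mean = 14/2 ≈ 7.000
  cycle 1 → 0 → 1: weight = 14, length = 2, mean = 14/2 ≈ 7.000
Minimum mean = 2.000, attained e.g. along the cycle 1 → 1 with weight 2 and length 1. So λ(A) = 2/1 = 2.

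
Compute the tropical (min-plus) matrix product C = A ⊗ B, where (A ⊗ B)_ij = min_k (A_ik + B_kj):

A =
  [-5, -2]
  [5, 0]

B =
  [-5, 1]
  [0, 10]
A ⊗ B =
  [-10, -4]
  [0, 6]

Apply the min-plus product entry-by-entry:
  C[0][0] = min over k of (A[0][0] + B[0][0] = -5 + -5 = -10, A[0][1] + B[1][0] = -2 + 0 = -2) = -10 (attained at k = 0)
  C[0][1] = min over k of (A[0][0] + B[0][1] = -5 + 1 = -4, A[0][1] + B[1][1] = -2 + 10 = 8) = -4 (attained at k = 0)
  C[1][0] = min over k of (A[1][0] + B[0][0] = 5 + -5 = 0, A[1][1] + B[1][0] = 0 + 0 = 0) = 0 (attained at k = 0)
  C[1][1] = min over k of (A[1][0] + B[0][1] = 5 + 1 = 6, A[1][1] + B[1][1] = 0 + 10 = 10) = 6 (attained at k = 0)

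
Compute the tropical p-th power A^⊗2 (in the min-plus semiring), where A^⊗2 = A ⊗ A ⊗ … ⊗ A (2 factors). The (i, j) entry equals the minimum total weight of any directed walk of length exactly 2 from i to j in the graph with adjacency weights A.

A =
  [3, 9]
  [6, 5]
A^⊗2 =
  [6, 12]
  [9, 10]

Each entry (A^⊗2)_ij equals the minimum over all length-2 walks i = v_0 → v_1 → … → v_2 = j of Σ_t A[v_t][v_{t+1}]. For example, for (i, j) = (0, 1) we minimise over 2 possible intermediate vertex sequences; the minimum is 12, attained along the walk 0 → 0 → 1.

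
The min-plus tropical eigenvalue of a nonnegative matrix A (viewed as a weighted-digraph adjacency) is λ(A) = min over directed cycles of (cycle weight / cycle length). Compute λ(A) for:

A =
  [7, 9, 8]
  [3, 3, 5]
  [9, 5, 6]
λ(A) = 3

Enumerate directed cycles and compute their means (weight / length). Sample:
  cycle 0 → 0: weight = 7, length = 1, mean = 7/1 ≈ 7.000
  cycle 1 → 1: weight = 3, length = 1, mean = 3/1 ≈ 3.000
  cycle 2 → 2: weight = 6, length = 1, mean = 6/1 ≈ 6.000
  cycle 0 → 1 → 0: weight = 12, length = 2, mean = 12/2 ≈ 6.000
  cycle 0 → 2 → 0: weight = 17, length = 2, mean = 17/2 ≈ 8.500
  cycle 1 → 0 → 1: weight = 12, length = 2, mean = 12/2 ≈ 6.000
Minimum mean = 3.000, attained e.g. along the cycle 1 → 1 with weight 3 and length 1. So λ(A) = 3/1 = 3.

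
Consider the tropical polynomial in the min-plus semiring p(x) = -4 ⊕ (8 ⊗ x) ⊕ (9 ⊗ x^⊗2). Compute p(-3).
p(-3) = -4

A tropical monomial a ⊗ x^⊗i evaluates to a + i · x. Evaluating each term at x = -3:
  Term 0 contributes -4 + 0 · -3 = -4
  Term 1 contributes 8 + 1 · -3 = 5
  Term 2 contributes 9 + 2 · -3 = 3
p(-3) = ⊕ of these = min[-4, 5, 3] = -4.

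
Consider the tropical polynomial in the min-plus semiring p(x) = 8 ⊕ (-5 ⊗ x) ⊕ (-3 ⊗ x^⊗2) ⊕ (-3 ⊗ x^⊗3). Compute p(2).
p(2) = -3

A tropical monomial a ⊗ x^⊗i evaluates to a + i · x. Evaluating each term at x = 2:
  Term 0 contributes 8 + 0 · 2 = 8
  Term 1 contributes -5 + 1 · 2 = -3
  Term 2 contributes -3 + 2 · 2 = 1
  Term 3 contributes -3 + 3 · 2 = 3
p(2) = ⊕ of these = min[8, -3, 1, 3] = -3.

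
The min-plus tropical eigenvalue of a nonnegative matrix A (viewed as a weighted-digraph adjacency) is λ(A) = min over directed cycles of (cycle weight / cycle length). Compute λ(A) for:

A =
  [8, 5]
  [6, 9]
λ(A) = 11/2

Enumerate directed cycles and compute their means (weight / length). Sample:
  cycle 0 → 0: weight = 8, length = 1, mean = 8/1 ≈ 8.000
  cycle 1 → 1: weight = 9, length = 1, mean = 9/1 ≈ 9.000
  cycle 0 → 1 → 0: weight = 11, length = 2, mean = 11/2 ≈ 5.500
  cycle 1 → 0 → 1: weight = 11, length = 2, mean = 11/2 ≈ 5.500
Minimum mean = 5.500, attained e.g. along the cycle 0 → 1 → 0 with weight 11 and length 2. So λ(A) = 11/2 = 11/2.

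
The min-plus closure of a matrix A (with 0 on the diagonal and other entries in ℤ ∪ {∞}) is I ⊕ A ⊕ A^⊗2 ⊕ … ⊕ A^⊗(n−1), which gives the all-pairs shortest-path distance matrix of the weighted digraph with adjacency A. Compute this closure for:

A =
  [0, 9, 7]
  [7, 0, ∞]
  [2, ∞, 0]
Closure =
  [0, 9, 7]
  [7, 0, 14]
  [2, 11, 0]

This is the Floyd-Warshall all-pairs shortest-path computation. For each intermediate vertex k = 0, 1, …, 2, update dist[i][j] ← min(dist[i][j], dist[i][k] + dist[k][j]). The final matrix gives, for each (i, j), the minimum total weight of any directed path from i to j (possibly empty when i = j).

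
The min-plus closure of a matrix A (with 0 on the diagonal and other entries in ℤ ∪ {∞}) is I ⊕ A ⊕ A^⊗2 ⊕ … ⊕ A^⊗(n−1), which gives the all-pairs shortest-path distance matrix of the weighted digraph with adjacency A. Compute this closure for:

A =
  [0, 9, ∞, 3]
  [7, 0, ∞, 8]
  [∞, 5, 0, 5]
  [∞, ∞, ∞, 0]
Closure =
  [0, 9, ∞, 3]
  [7, 0, ∞, 8]
  [12, 5, 0, 5]
  [∞, ∞, ∞, 0]

This is the Floyd-Warshall all-pairs shortest-path computation. For each intermediate vertex k = 0, 1, …, 3, update dist[i][j] ← min(dist[i][j], dist[i][k] + dist[k][j]). The final matrix gives, for each (i, j), the minimum total weight of any directed path from i to j (possibly empty when i = j).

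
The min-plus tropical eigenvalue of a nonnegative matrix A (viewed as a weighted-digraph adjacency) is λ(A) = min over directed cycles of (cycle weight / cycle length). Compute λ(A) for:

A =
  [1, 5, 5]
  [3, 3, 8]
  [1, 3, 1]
λ(A) = 1

Enumerate directed cycles and compute their means (weight / length). Sample:
  cycle 0 → 0: weight = 1, length = 1, mean = 1/1 ≈ 1.000
  cycle 1 → 1: weight = 3, length = 1, mean = 3/1 ≈ 3.000
  cycle 2 → 2: weight = 1, length = 1, mean = 1/1 ≈ 1.000
  cycle 0 → 1 → 0: weight = 8, length = 2, mean = 8/2 ≈ 4.000
  cycle 0 → 2 → 0: weight = 6, length = 2, mean = 6/2 ≈ 3.000
  cycle 1 → 0 → 1: weight = 8, length = 2, mean = 8/2 ≈ 4.000
Minimum mean = 1.000, attained e.g. along the cycle 0 → 0 with weight 1 and length 1. So λ(A) = 1/1 = 1.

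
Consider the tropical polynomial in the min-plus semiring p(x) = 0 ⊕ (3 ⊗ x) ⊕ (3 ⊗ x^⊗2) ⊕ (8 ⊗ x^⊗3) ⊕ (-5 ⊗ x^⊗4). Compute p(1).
p(1) = -1

A tropical monomial a ⊗ x^⊗i evaluates to a + i · x. Evaluating each term at x = 1:
  Term 0 contributes 0 + 0 · 1 = 0
  Term 1 contributes 3 + 1 · 1 = 4
  Term 2 contributes 3 + 2 · 1 = 5
  Term 3 contributes 8 + 3 · 1 = 11
  Term 4 contributes -5 + 4 · 1 = -1
p(1) = ⊕ of these = min[0, 4, 5, 11, -1] = -1.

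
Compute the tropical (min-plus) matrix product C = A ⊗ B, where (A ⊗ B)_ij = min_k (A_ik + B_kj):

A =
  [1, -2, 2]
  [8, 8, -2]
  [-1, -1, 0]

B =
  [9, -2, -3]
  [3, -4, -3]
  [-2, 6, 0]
A ⊗ B =
  [0, -6, -5]
  [-4, 4, -2]
  [-2, -5, -4]

Apply the min-plus product entry-by-entry:
  C[0][0] = min over k of (A[0][0] + B[0][0] = 1 + 9 = 10, A[0][1] + B[1][0] = -2 + 3 = 1, A[0][2] + B[2][0] = 2 + -2 = 0) = 0 (attained at k = 2)
  C[0][1] = min over k of (A[0][0] + B[0][1] = 1 + -2 = -1, A[0][1] + B[1][1] = -2 + -4 = -6, A[0][2] + B[2][1] = 2 + 6 = 8) = -6 (attained at k = 1)
  C[0][2] = min over k of (A[0][0] + B[0][2] = 1 + -3 = -2, A[0][1] + B[1][2] = -2 + -3 = -5, A[0][2] + B[2][2] = 2 + 0 = 2) = -5 (attained at k = 1)
  C[1][0] = min over k of (A[1][0] + B[0][0] = 8 + 9 = 17, A[1][1] + B[1][0] = 8 + 3 = 11, A[1][2] + B[2][0] = -2 + -2 = -4) = -4 (attained at k = 2)
  C[1][1] = min over k of (A[1][0] + B[0][1] = 8 + -2 = 6, A[1][1] + B[1][1] = 8 + -4 = 4, A[1][2] + B[2][1] = -2 + 6 = 4) = 4 (attained at k = 1)
  C[1][2] = min over k of (A[1][0] + B[0][2] = 8 + -3 = 5, A[1][1] + B[1][2] = 8 + -3 = 5, A[1][2] + B[2][2] = -2 + 0 = -2) = -2 (attained at k = 2)
  C[2][0] = min over k of (A[2][0] + B[0][0] = -1 + 9 = 8, A[2][1] + B[1][0] = -1 + 3 = 2, A[2][2] + B[2][0] = 0 + -2 = -2) = -2 (attained at k = 2)
  C[2][1] = min over k of (A[2][0] + B[0][1] = -1 + -2 = -3, A[2][1] + B[1][1] = -1 + -4 = -5, A[2][2] + B[2][1] = 0 + 6 = 6) = -5 (attained at k = 1)
  C[2][2] = min over k of (A[2][0] + B[0][2] = -1 + -3 = -4, A[2][1] + B[1][2] = -1 + -3 = -4, A[2][2] + B[2][2] = 0 + 0 = 0) = -4 (attained at k = 0)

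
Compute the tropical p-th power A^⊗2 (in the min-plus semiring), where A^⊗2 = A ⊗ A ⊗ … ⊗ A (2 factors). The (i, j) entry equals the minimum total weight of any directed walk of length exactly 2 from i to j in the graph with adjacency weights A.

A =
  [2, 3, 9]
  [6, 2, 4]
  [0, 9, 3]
A^⊗2 =
  [4, 5, 7]
  [4, 4, 6]
  [2, 3, 6]

Each entry (A^⊗2)_ij equals the minimum over all length-2 walks i = v_0 → v_1 → … → v_2 = j of Σ_t A[v_t][v_{t+1}]. For example, for (i, j) = (0, 2) we minimise over 3 possible intermediate vertex sequences; the minimum is 7, attained along the walk 0 → 1 → 2.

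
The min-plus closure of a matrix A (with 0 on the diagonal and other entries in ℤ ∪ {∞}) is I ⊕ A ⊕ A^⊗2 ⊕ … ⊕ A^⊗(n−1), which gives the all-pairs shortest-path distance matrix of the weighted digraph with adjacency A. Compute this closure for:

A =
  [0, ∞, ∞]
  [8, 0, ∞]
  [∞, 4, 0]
Closure =
  [0, ∞, ∞]
  [8, 0, ∞]
  [12, 4, 0]

This is the Floyd-Warshall all-pairs shortest-path computation. For each intermediate vertex k = 0, 1, …, 2, update dist[i][j] ← min(dist[i][j], dist[i][k] + dist[k][j]). The final matrix gives, for each (i, j), the minimum total weight of any directed path from i to j (possibly empty when i = j).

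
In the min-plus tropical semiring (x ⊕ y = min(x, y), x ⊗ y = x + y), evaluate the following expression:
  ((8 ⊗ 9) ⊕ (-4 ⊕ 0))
((8 ⊗ 9) ⊕ (-4 ⊕ 0)) = -4

Expand innermost to outermost. Recall ⊕ takes the minimum of its arguments and ⊗ takes their sum. Working out the expression ((8 ⊗ 9) ⊕ (-4 ⊕ 0)) gives -4.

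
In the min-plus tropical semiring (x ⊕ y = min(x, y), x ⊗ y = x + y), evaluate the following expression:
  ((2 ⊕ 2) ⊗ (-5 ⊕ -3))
((2 ⊕ 2) ⊗ (-5 ⊕ -3)) = -3

Expand innermost to outermost. Recall ⊕ takes the minimum of its arguments and ⊗ takes their sum. Working out the expression ((2 ⊕ 2) ⊗ (-5 ⊕ -3)) gives -3.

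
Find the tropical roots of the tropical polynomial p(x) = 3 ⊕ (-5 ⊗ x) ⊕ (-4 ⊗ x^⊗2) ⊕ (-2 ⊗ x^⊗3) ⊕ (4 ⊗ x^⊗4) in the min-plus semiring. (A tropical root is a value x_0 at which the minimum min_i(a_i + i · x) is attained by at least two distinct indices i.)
Roots: {-6, -2, -1, 8}

Each tropical root is a break point of the lower envelope of the lines y = a_i + i · x (there are 5 lines, with slopes 0, 1, ..., 4). Only the lines that attain the minimum somewhere contribute to roots; other lines are dominated. Here the surviving (envelope) indices are i = 4, i = 3, i = 2, i = 1, i = 0.
Intersections between consecutive envelope lines give the roots: for adjacent envelope indices i < j the intersection is x = (a_i − a_j) / (j − i). Reading off the sorted break points: {-6, -2, -1, 8}.
Verification: at each break x_0, at least two indices attain the minimum of min_i(a_i + i · x_0).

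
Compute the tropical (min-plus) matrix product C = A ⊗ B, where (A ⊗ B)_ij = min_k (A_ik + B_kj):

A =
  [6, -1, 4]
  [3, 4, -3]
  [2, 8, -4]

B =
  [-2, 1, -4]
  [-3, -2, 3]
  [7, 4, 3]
A ⊗ B =
  [-4, -3, 2]
  [1, 1, -1]
  [0, 0, -2]

Apply the min-plus product entry-by-entry:
  C[0][0] = min over k of (A[0][0] + B[0][0] = 6 + -2 = 4, A[0][1] + B[1][0] = -1 + -3 = -4, A[0][2] + B[2][0] = 4 + 7 = 11) = -4 (attained at k = 1)
  C[0][1] = min over k of (A[0][0] + B[0][1] = 6 + 1 = 7, A[0][1] + B[1][1] = -1 + -2 = -3, A[0][2] + B[2][1] = 4 + 4 = 8) = -3 (attained at k = 1)
  C[0][2] = min over k of (A[0][0] + B[0][2] = 6 + -4 = 2, A[0][1] + B[1][2] = -1 + 3 = 2, A[0][2] + B[2][2] = 4 + 3 = 7) = 2 (attained at k = 0)
  C[1][0] = min over k of (A[1][0] + B[0][0] = 3 + -2 = 1, A[1][1] + B[1][0] = 4 + -3 = 1, A[1][2] + B[2][0] = -3 + 7 = 4) = 1 (attained at k = 0)
  C[1][1] = min over k of (A[1][0] + B[0][1] = 3 + 1 = 4, A[1][1] + B[1][1] = 4 + -2 = 2, A[1][2] + B[2][1] = -3 + 4 = 1) = 1 (attained at k = 2)
  C[1][2] = min over k of (A[1][0] + B[0][2] = 3 + -4 = -1, A[1][1] + B[1][2] = 4 + 3 = 7, A[1][2] + B[2][2] = -3 + 3 = 0) = -1 (attained at k = 0)
  C[2][0] = min over k of (A[2][0] + B[0][0] = 2 + -2 = 0, A[2][1] + B[1][0] = 8 + -3 = 5, A[2][2] + B[2][0] = -4 + 7 = 3) = 0 (attained at k = 0)
  C[2][1] = min over k of (A[2][0] + B[0][1] = 2 + 1 = 3, A[2][1] + B[1][1] = 8 + -2 = 6, A[2][2] + B[2][1] = -4 + 4 = 0) = 0 (attained at k = 2)
  C[2][2] = min over k of (A[2][0] + B[0][2] = 2 + -4 = -2, A[2][1] + B[1][2] = 8 + 3 = 11, A[2][2] + B[2][2] = -4 + 3 = -1) = -2 (attained at k = 0)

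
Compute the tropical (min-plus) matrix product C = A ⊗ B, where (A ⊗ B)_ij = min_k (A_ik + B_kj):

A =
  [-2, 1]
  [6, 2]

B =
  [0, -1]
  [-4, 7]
A ⊗ B =
  [-3, -3]
  [-2, 5]

Apply the min-plus product entry-by-entry:
  C[0][0] = min over k of (A[0][0] + B[0][0] = -2 + 0 = -2, A[0][1] + B[1][0] = 1 + -4 = -3) = -3 (attained at k = 1)
  C[0][1] = min over k of (A[0][0] + B[0][1] = -2 + -1 = -3, A[0][1] + B[1][1] = 1 + 7 = 8) = -3 (attained at k = 0)
  C[1][0] = min over k of (A[1][0] + B[0][0] = 6 + 0 = 6, A[1][1] + B[1][0] = 2 + -4 = -2) = -2 (attained at k = 1)
  C[1][1] = min over k of (A[1][0] + B[0][1] = 6 + -1 = 5, A[1][1] + B[1][1] = 2 + 7 = 9) = 5 (attained at k = 0)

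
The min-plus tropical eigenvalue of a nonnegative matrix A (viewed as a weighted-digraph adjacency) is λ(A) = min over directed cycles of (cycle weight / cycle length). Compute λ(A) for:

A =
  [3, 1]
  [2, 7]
λ(A) = 3/2

Enumerate directed cycles and compute their means (weight / length). Sample:
  cycle 0 → 0: weight = 3, length = 1, mean = 3/1 ≈ 3.000
  cycle 1 → 1: weight = 7, length = 1, mean = 7/1 ≈ 7.000
  cycle 0 → 1 → 0: weight = 3, length = 2, mean = 3/2 ≈ 1.500
  cycle 1 → 0 → 1: weight = 3, length = 2, mean = 3/2 ≈ 1.500
Minimum mean = 1.500, attained e.g. along the cycle 0 → 1 → 0 with weight 3 and length 2. So λ(A) = 3/2 = 3/2.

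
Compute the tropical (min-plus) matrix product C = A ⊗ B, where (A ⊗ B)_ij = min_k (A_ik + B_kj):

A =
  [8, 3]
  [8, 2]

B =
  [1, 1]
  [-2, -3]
A ⊗ B =
  [1, 0]
  [0, -1]

Apply the min-plus product entry-by-entry:
  C[0][0] = min over k of (A[0][0] + B[0][0] = 8 + 1 = 9, A[0][1] + B[1][0] = 3 + -2 = 1) = 1 (attained at k = 1)
  C[0][1] = min over k of (A[0][0] + B[0][1] = 8 + 1 = 9, A[0][1] + B[1][1] = 3 + -3 = 0) = 0 (attained at k = 1)
  C[1][0] = min over k of (A[1][0] + B[0][0] = 8 + 1 = 9, A[1][1] + B[1][0] = 2 + -2 = 0) = 0 (attained at k = 1)
  C[1][1] = min over k of (A[1][0] + B[0][1] = 8 + 1 = 9, A[1][1] + B[1][1] = 2 + -3 = -1) = -1 (attained at k = 1)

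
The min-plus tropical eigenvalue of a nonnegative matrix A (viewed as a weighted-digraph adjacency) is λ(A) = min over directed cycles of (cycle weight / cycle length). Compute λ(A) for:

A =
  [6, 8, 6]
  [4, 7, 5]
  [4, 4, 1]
λ(A) = 1

Enumerate directed cycles and compute their means (weight / length). Sample:
  cycle 0 → 0: weight = 6, length = 1, mean = 6/1 ≈ 6.000
  cycle 1 → 1: weight = 7, length = 1, mean = 7/1 ≈ 7.000
  cycle 2 → 2: weight = 1, length = 1, mean = 1/1 ≈ 1.000
  cycle 0 → 1 → 0: weight = 12, length = 2, mean = 12/2 ≈ 6.000
  cycle 0 → 2 → 0: weight = 10, length = 2, mean = 10/2 ≈ 5.000
  cycle 1 → 0 → 1: weight = 12, length = 2, mean = 12/2 ≈ 6.000
Minimum mean = 1.000, attained e.g. along the cycle 2 → 2 with weight 1 and length 1. So λ(A) = 1/1 = 1.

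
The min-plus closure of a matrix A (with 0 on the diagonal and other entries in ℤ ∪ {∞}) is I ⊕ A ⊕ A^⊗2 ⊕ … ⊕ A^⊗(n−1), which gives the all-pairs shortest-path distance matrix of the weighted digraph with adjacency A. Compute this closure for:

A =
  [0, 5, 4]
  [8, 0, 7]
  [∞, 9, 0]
Closure =
  [0, 5, 4]
  [8, 0, 7]
  [17, 9, 0]

This is the Floyd-Warshall all-pairs shortest-path computation. For each intermediate vertex k = 0, 1, …, 2, update dist[i][j] ← min(dist[i][j], dist[i][k] + dist[k][j]). The final matrix gives, for each (i, j), the minimum total weight of any directed path from i to j (possibly empty when i = j).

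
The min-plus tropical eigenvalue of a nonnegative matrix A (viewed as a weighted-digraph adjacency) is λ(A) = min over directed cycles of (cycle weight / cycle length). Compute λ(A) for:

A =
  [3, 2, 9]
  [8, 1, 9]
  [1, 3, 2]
λ(A) = 1

Enumerate directed cycles and compute their means (weight / length). Sample:
  cycle 0 → 0: weight = 3, length = 1, mean = 3/1 ≈ 3.000
  cycle 1 → 1: weight = 1, length = 1, mean = 1/1 ≈ 1.000
  cycle 2 → 2: weight = 2, length = 1, mean = 2/1 ≈ 2.000
  cycle 0 → 1 → 0: weight = 10, length = 2, mean = 10/2 ≈ 5.000
  cycle 0 → 2 → 0: weight = 10, length = 2, mean = 10/2 ≈ 5.000
  cycle 1 → 0 → 1: weight = 10, length = 2, mean = 10/2 ≈ 5.000
Minimum mean = 1.000, attained e.g. along the cycle 1 → 1 with weight 1 and length 1. So λ(A) = 1/1 = 1.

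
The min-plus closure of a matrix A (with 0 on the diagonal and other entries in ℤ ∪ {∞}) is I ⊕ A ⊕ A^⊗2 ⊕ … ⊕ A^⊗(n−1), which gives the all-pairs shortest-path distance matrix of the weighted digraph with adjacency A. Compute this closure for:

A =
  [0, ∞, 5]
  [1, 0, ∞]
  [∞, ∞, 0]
Closure =
  [0, ∞, 5]
  [1, 0, 6]
  [∞, ∞, 0]

This is the Floyd-Warshall all-pairs shortest-path computation. For each intermediate vertex k = 0, 1, …, 2, update dist[i][j] ← min(dist[i][j], dist[i][k] + dist[k][j]). The final matrix gives, for each (i, j), the minimum total weight of any directed path from i to j (possibly empty when i = j).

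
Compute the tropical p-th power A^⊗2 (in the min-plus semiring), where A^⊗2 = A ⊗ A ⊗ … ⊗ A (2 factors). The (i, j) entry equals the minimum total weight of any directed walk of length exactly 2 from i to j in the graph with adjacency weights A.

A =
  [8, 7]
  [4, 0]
A^⊗2 =
  [11, 7]
  [4, 0]

Each entry (A^⊗2)_ij equals the minimum over all length-2 walks i = v_0 → v_1 → … → v_2 = j of Σ_t A[v_t][v_{t+1}]. For example, for (i, j) = (0, 1) we minimise over 2 possible intermediate vertex sequences; the minimum is 7, attained along the walk 0 → 1 → 1.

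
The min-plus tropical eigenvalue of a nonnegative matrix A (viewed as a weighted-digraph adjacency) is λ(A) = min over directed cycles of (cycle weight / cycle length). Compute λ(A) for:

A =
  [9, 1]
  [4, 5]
λ(A) = 5/2

Enumerate directed cycles and compute their means (weight / length). Sample:
  cycle 0 → 0: weight = 9, length = 1, mean = 9/1 ≈ 9.000
  cycle 1 → 1: weight = 5, length = 1, mean = 5/1 ≈ 5.000
  cycle 0 → 1 → 0: weight = 5, length = 2, mean = 5/2 ≈ 2.500
  cycle 1 → 0 → 1: weight = 5, length = 2, mean = 5/2 ≈ 2.500
Minimum mean = 2.500, attained e.g. along the cycle 0 → 1 → 0 with weight 5 and length 2. So λ(A) = 5/2 = 5/2.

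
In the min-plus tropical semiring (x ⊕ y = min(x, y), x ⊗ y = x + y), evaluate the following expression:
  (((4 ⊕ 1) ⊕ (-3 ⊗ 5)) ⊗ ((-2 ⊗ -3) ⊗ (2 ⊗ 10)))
(((4 ⊕ 1) ⊕ (-3 ⊗ 5)) ⊗ ((-2 ⊗ -3) ⊗ (2 ⊗ 10))) = 8

Expand innermost to outermost. Recall ⊕ takes the minimum of its arguments and ⊗ takes their sum. Working out the expression (((4 ⊕ 1) ⊕ (-3 ⊗ 5)) ⊗ ((-2 ⊗ -3) ⊗ (2 ⊗ 10))) gives 8.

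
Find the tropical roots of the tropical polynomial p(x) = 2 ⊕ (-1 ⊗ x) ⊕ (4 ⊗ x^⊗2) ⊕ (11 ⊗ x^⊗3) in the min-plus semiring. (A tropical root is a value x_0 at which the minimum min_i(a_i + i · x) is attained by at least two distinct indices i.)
Roots: {-7, -5, 3}

Each tropical root is a break point of the lower envelope of the lines y = a_i + i · x (there are 4 lines, with slopes 0, 1, ..., 3). Only the lines that attain the minimum somewhere contribute to roots; other lines are dominated. Here the surviving (envelope) indices are i = 3, i = 2, i = 1, i = 0.
Intersections between consecutive envelope lines give the roots: for adjacent envelope indices i < j the intersection is x = (a_i − a_j) / (j − i). Reading off the sorted break points: {-7, -5, 3}.
Verification: at each break x_0, at least two indices attain the minimum of min_i(a_i + i · x_0).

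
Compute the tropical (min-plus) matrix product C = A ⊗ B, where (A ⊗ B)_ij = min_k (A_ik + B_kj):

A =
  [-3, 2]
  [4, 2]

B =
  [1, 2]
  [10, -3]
A ⊗ B =
  [-2, -1]
  [5, -1]

Apply the min-plus product entry-by-entry:
  C[0][0] = min over k of (A[0][0] + B[0][0] = -3 + 1 = -2, A[0][1] + B[1][0] = 2 + 10 = 12) = -2 (attained at k = 0)
  C[0][1] = min over k of (A[0][0] + B[0][1] = -3 + 2 = -1, A[0][1] + B[1][1] = 2 + -3 = -1) = -1 (attained at k = 0)
  C[1][0] = min over k of (A[1][0] + B[0][0] = 4 + 1 = 5, A[1][1] + B[1][0] = 2 + 10 = 12) = 5 (attained at k = 0)
  C[1][1] = min over k of (A[1][0] + B[0][1] = 4 + 2 = 6, A[1][1] + B[1][1] = 2 + -3 = -1) = -1 (attained at k = 1)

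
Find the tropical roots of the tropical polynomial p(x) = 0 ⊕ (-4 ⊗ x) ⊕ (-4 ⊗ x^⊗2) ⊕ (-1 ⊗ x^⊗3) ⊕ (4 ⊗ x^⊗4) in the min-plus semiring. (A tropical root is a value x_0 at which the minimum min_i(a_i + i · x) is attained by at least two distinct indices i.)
Roots: {-5, -3, 0, 4}

Each tropical root is a break point of the lower envelope of the lines y = a_i + i · x (there are 5 lines, with slopes 0, 1, ..., 4). Only the lines that attain the minimum somewhere contribute to roots; other lines are dominated. Here the surviving (envelope) indices are i = 4, i = 3, i = 2, i = 1, i = 0.
Intersections between consecutive envelope lines give the roots: for adjacent envelope indices i < j the intersection is x = (a_i − a_j) / (j − i). Reading off the sorted break points: {-5, -3, 0, 4}.
Verification: at each break x_0, at least two indices attain the minimum of min_i(a_i + i · x_0).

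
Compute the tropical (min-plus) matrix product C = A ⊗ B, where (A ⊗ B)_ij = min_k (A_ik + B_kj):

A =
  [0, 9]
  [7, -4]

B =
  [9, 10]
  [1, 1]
A ⊗ B =
  [9, 10]
  [-3, -3]

Apply the min-plus product entry-by-entry:
  C[0][0] = min over k of (A[0][0] + B[0][0] = 0 + 9 = 9, A[0][1] + B[1][0] = 9 + 1 = 10) = 9 (attained at k = 0)
  C[0][1] = min over k of (A[0][0] + B[0][1] = 0 + 10 = 10, A[0][1] + B[1][1] = 9 + 1 = 10) = 10 (attained at k = 0)
  C[1][0] = min over k of (A[1][0] + B[0][0] = 7 + 9 = 16, A[1][1] + B[1][0] = -4 + 1 = -3) = -3 (attained at k = 1)
  C[1][1] = min over k of (A[1][0] + B[0][1] = 7 + 10 = 17, A[1][1] + B[1][1] = -4 + 1 = -3) = -3 (attained at k = 1)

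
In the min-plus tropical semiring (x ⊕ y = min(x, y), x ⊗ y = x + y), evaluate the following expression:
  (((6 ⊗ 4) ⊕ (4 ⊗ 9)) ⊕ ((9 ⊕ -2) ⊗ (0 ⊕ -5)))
(((6 ⊗ 4) ⊕ (4 ⊗ 9)) ⊕ ((9 ⊕ -2) ⊗ (0 ⊕ -5))) = -7

Expand innermost to outermost. Recall ⊕ takes the minimum of its arguments and ⊗ takes their sum. Working out the expression (((6 ⊗ 4) ⊕ (4 ⊗ 9)) ⊕ ((9 ⊕ -2) ⊗ (0 ⊕ -5))) gives -7.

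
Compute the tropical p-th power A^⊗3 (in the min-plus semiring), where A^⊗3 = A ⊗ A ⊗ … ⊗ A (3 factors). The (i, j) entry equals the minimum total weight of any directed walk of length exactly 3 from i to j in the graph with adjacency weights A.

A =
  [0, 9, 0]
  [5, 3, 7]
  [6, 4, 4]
A^⊗3 =
  [0, 4, 0]
  [5, 9, 5]
  [6, 10, 6]

Each entry (A^⊗3)_ij equals the minimum over all length-3 walks i = v_0 → v_1 → … → v_3 = j of Σ_t A[v_t][v_{t+1}]. For example, for (i, j) = (0, 2) we minimise over 9 possible intermediate vertex sequences; the minimum is 0, attained along the walk 0 → 0 → 0 → 2.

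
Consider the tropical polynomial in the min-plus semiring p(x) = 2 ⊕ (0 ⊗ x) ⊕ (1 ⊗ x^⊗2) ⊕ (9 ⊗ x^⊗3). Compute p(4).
p(4) = 2

A tropical monomial a ⊗ x^⊗i evaluates to a + i · x. Evaluating each term at x = 4:
  Term 0 contributes 2 + 0 · 4 = 2
  Term 1 contributes 0 + 1 · 4 = 4
  Term 2 contributes 1 + 2 · 4 = 9
  Term 3 contributes 9 + 3 · 4 = 21
p(4) = ⊕ of these = min[2, 4, 9, 21] = 2.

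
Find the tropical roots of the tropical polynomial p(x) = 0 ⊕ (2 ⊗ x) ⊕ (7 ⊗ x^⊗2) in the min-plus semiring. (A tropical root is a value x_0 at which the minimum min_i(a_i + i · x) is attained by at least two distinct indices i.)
Roots: {-5, -2}

Each tropical root is a break point of the lower envelope of the lines y = a_i + i · x (there are 3 lines, with slopes 0, 1, ..., 2). Only the lines that attain the minimum somewhere contribute to roots; other lines are dominated. Here the surviving (envelope) indices are i = 2, i = 1, i = 0.
Intersections between consecutive envelope lines give the roots: for adjacent envelope indices i < j the intersection is x = (a_i − a_j) / (j − i). Reading off the sorted break points: {-5, -2}.
Verification: at each break x_0, at least two indices attain the minimum of min_i(a_i + i · x_0).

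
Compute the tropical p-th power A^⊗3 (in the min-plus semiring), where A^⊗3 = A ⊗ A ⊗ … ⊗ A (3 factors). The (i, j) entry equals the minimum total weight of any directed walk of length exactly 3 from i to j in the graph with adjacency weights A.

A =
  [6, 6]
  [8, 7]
A^⊗3 =
  [18, 18]
  [20, 20]

Each entry (A^⊗3)_ij equals the minimum over all length-3 walks i = v_0 → v_1 → … → v_3 = j of Σ_t A[v_t][v_{t+1}]. For example, for (i, j) = (0, 1) we minimise over 4 possible intermediate vertex sequences; the minimum is 18, attained along the walk 0 → 0 → 0 → 1.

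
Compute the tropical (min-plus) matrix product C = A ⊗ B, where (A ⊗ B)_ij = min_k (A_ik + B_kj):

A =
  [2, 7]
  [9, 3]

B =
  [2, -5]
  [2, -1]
A ⊗ B =
  [4, -3]
  [5, 2]

Apply the min-plus product entry-by-entry:
  C[0][0] = min over k of (A[0][0] + B[0][0] = 2 + 2 = 4, A[0][1] + B[1][0] = 7 + 2 = 9) = 4 (attained at k = 0)
  C[0][1] = min over k of (A[0][0] + B[0][1] = 2 + -5 = -3, A[0][1] + B[1][1] = 7 + -1 = 6) = -3 (attained at k = 0)
  C[1][0] = min over k of (A[1][0] + B[0][0] = 9 + 2 = 11, A[1][1] + B[1][0] = 3 + 2 = 5) = 5 (attained at k = 1)
  C[1][1] = min over k of (A[1][0] + B[0][1] = 9 + -5 = 4, A[1][1] + B[1][1] = 3 + -1 = 2) = 2 (attained at k = 1)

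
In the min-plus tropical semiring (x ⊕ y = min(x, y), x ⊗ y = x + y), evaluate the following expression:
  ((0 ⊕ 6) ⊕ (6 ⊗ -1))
((0 ⊕ 6) ⊕ (6 ⊗ -1)) = 0

Expand innermost to outermost. Recall ⊕ takes the minimum of its arguments and ⊗ takes their sum. Working out the expression ((0 ⊕ 6) ⊕ (6 ⊗ -1)) gives 0.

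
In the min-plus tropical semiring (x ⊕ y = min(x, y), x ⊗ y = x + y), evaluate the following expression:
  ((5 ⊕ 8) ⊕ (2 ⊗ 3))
((5 ⊕ 8) ⊕ (2 ⊗ 3)) = 5

Expand innermost to outermost. Recall ⊕ takes the minimum of its arguments and ⊗ takes their sum. Working out the expression ((5 ⊕ 8) ⊕ (2 ⊗ 3)) gives 5.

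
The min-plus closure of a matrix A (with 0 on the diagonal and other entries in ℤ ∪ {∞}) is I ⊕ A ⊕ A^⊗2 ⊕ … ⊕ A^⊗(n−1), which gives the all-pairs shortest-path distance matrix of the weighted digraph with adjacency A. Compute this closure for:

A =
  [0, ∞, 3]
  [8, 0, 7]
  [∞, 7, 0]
Closure =
  [0, 10, 3]
  [8, 0, 7]
  [15, 7, 0]

This is the Floyd-Warshall all-pairs shortest-path computation. For each intermediate vertex k = 0, 1, …, 2, update dist[i][j] ← min(dist[i][j], dist[i][k] + dist[k][j]). The final matrix gives, for each (i, j), the minimum total weight of any directed path from i to j (possibly empty when i = j).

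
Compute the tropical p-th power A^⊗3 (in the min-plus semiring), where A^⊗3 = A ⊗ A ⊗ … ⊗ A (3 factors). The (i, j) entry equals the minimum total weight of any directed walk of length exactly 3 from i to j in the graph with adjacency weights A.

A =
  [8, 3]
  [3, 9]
A^⊗3 =
  [14, 9]
  [9, 14]

Each entry (A^⊗3)_ij equals the minimum over all length-3 walks i = v_0 → v_1 → … → v_3 = j of Σ_t A[v_t][v_{t+1}]. For example, for (i, j) = (0, 1) we minimise over 4 possible intermediate vertex sequences; the minimum is 9, attained along the walk 0 → 1 → 0 → 1.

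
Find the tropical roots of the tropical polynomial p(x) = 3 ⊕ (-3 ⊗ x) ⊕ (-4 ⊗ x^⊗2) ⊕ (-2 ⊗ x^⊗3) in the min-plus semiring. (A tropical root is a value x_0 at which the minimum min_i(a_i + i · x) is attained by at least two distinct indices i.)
Roots: {-2, 1, 6}

Each tropical root is a break point of the lower envelope of the lines y = a_i + i · x (there are 4 lines, with slopes 0, 1, ..., 3). Only the lines that attain the minimum somewhere contribute to roots; other lines are dominated. Here the surviving (envelope) indices are i = 3, i = 2, i = 1, i = 0.
Intersections between consecutive envelope lines give the roots: for adjacent envelope indices i < j the intersection is x = (a_i − a_j) / (j − i). Reading off the sorted break points: {-2, 1, 6}.
Verification: at each break x_0, at least two indices attain the minimum of min_i(a_i + i · x_0).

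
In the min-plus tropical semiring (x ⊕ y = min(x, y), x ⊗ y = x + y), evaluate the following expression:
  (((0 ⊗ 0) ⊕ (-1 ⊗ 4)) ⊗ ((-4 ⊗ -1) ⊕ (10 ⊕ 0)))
(((0 ⊗ 0) ⊕ (-1 ⊗ 4)) ⊗ ((-4 ⊗ -1) ⊕ (10 ⊕ 0))) = -5

Expand innermost to outermost. Recall ⊕ takes the minimum of its arguments and ⊗ takes their sum. Working out the expression (((0 ⊗ 0) ⊕ (-1 ⊗ 4)) ⊗ ((-4 ⊗ -1) ⊕ (10 ⊕ 0))) gives -5.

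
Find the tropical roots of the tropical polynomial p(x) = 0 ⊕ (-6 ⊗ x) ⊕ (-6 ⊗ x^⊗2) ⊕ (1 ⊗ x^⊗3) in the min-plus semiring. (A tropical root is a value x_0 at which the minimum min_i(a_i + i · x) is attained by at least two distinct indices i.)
Roots: {-7, 0, 6}

Each tropical root is a break point of the lower envelope of the lines y = a_i + i · x (there are 4 lines, with slopes 0, 1, ..., 3). Only the lines that attain the minimum somewhere contribute to roots; other lines are dominated. Here the surviving (envelope) indices are i = 3, i = 2, i = 1, i = 0.
Intersections between consecutive envelope lines give the roots: for adjacent envelope indices i < j the intersection is x = (a_i − a_j) / (j − i). Reading off the sorted break points: {-7, 0, 6}.
Verification: at each break x_0, at least two indices attain the minimum of min_i(a_i + i · x_0).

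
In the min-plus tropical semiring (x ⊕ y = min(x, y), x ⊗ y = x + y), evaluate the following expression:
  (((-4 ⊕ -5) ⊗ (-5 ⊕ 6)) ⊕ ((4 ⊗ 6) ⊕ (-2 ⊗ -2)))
(((-4 ⊕ -5) ⊗ (-5 ⊕ 6)) ⊕ ((4 ⊗ 6) ⊕ (-2 ⊗ -2))) = -10

Expand innermost to outermost. Recall ⊕ takes the minimum of its arguments and ⊗ takes their sum. Working out the expression (((-4 ⊕ -5) ⊗ (-5 ⊕ 6)) ⊕ ((4 ⊗ 6) ⊕ (-2 ⊗ -2))) gives -10.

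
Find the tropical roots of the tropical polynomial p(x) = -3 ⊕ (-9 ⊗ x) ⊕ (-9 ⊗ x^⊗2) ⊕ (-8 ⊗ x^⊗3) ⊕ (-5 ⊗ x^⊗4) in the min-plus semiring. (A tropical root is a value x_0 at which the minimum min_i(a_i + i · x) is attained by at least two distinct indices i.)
Roots: {-3, -1, 0, 6}

Each tropical root is a break point of the lower envelope of the lines y = a_i + i · x (there are 5 lines, with slopes 0, 1, ..., 4). Only the lines that attain the minimum somewhere contribute to roots; other lines are dominated. Here the surviving (envelope) indices are i = 4, i = 3, i = 2, i = 1, i = 0.
Intersections between consecutive envelope lines give the roots: for adjacent envelope indices i < j the intersection is x = (a_i − a_j) / (j − i). Reading off the sorted break points: {-3, -1, 0, 6}.
Verification: at each break x_0, at least two indices attain the minimum of min_i(a_i + i · x_0).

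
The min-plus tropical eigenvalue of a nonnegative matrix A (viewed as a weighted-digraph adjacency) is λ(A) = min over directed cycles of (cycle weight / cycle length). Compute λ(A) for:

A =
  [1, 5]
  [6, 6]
λ(A) = 1

Enumerate directed cycles and compute their means (weight / length). Sample:
  cycle 0 → 0: weight = 1, length = 1, mean = 1/1 ≈ 1.000
  cycle 1 → 1: weight = 6, length = 1, mean = 6/1 ≈ 6.000
  cycle 0 → 1 → 0: weight = 11, length = 2, mean = 11/2 ≈ 5.500
  cycle 1 → 0 → 1: weight = 11, length = 2, mean = 11/2 ≈ 5.500
Minimum mean = 1.000, attained e.g. along the cycle 0 → 0 with weight 1 and length 1. So λ(A) = 1/1 = 1.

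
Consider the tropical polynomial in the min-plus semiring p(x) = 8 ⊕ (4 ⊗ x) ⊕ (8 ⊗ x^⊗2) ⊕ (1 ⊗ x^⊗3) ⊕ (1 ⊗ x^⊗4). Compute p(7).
p(7) = 8

A tropical monomial a ⊗ x^⊗i evaluates to a + i · x. Evaluating each term at x = 7:
  Term 0 contributes 8 + 0 · 7 = 8
  Term 1 contributes 4 + 1 · 7 = 11
  Term 2 contributes 8 + 2 · 7 = 22
  Term 3 contributes 1 + 3 · 7 = 22
  Term 4 contributes 1 + 4 · 7 = 29
p(7) = ⊕ of these = min[8, 11, 22, 22, 29] = 8.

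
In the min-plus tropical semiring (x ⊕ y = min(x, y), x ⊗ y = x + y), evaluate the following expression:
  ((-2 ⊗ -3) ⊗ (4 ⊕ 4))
((-2 ⊗ -3) ⊗ (4 ⊕ 4)) = -1

Expand innermost to outermost. Recall ⊕ takes the minimum of its arguments and ⊗ takes their sum. Working out the expression ((-2 ⊗ -3) ⊗ (4 ⊕ 4)) gives -1.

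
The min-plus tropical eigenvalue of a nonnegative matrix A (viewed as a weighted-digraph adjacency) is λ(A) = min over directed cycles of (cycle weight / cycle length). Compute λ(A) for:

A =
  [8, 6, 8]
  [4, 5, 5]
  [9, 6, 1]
λ(A) = 1

Enumerate directed cycles and compute their means (weight / length). Sample:
  cycle 0 → 0: weight = 8, length = 1, mean = 8/1 ≈ 8.000
  cycle 1 → 1: weight = 5, length = 1, mean = 5/1 ≈ 5.000
  cycle 2 → 2: weight = 1, length = 1, mean = 1/1 ≈ 1.000
  cycle 0 → 1 → 0: weight = 10, length = 2, mean = 10/2 ≈ 5.000
  cycle 0 → 2 → 0: weight = 17, length = 2, mean = 17/2 ≈ 8.500
  cycle 1 → 0 → 1: weight = 10, length = 2, mean = 10/2 ≈ 5.000
Minimum mean = 1.000, attained e.g. along the cycle 2 → 2 with weight 1 and length 1. So λ(A) = 1/1 = 1.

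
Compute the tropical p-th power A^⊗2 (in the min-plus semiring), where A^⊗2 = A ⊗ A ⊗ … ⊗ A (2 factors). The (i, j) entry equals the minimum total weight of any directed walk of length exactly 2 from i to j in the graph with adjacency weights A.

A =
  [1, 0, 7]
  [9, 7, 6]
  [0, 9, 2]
A^⊗2 =
  [2, 1, 6]
  [6, 9, 8]
  [1, 0, 4]

Each entry (A^⊗2)_ij equals the minimum over all length-2 walks i = v_0 → v_1 → … → v_2 = j of Σ_t A[v_t][v_{t+1}]. For example, for (i, j) = (0, 2) we minimise over 3 possible intermediate vertex sequences; the minimum is 6, attained along the walk 0 → 1 → 2.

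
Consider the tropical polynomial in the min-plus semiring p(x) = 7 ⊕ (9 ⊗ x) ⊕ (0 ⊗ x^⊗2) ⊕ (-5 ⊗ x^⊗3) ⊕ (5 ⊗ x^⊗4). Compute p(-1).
p(-1) = -8

A tropical monomial a ⊗ x^⊗i evaluates to a + i · x. Evaluating each term at x = -1:
  Term 0 contributes 7 + 0 · -1 = 7
  Term 1 contributes 9 + 1 · -1 = 8
  Term 2 contributes 0 + 2 · -1 = -2
  Term 3 contributes -5 + 3 · -1 = -8
  Term 4 contributes 5 + 4 · -1 = 1
p(-1) = ⊕ of these = min[7, 8, -2, -8, 1] = -8.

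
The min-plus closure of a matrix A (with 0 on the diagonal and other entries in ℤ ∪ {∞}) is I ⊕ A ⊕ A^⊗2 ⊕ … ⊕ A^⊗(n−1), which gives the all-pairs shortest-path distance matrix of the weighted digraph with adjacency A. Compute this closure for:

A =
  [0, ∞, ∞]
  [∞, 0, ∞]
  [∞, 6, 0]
Closure =
  [0, ∞, ∞]
  [∞, 0, ∞]
  [∞, 6, 0]

This is the Floyd-Warshall all-pairs shortest-path computation. For each intermediate vertex k = 0, 1, …, 2, update dist[i][j] ← min(dist[i][j], dist[i][k] + dist[k][j]). The final matrix gives, for each (i, j), the minimum total weight of any directed path from i to j (possibly empty when i = j).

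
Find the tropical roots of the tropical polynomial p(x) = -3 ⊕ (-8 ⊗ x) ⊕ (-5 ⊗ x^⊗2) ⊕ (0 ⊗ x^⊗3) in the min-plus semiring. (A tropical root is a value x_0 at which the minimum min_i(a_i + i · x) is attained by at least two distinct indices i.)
Roots: {-5, -3, 5}

Each tropical root is a break point of the lower envelope of the lines y = a_i + i · x (there are 4 lines, with slopes 0, 1, ..., 3). Only the lines that attain the minimum somewhere contribute to roots; other lines are dominated. Here the surviving (envelope) indices are i = 3, i = 2, i = 1, i = 0.
Intersections between consecutive envelope lines give the roots: for adjacent envelope indices i < j the intersection is x = (a_i − a_j) / (j − i). Reading off the sorted break points: {-5, -3, 5}.
Verification: at each break x_0, at least two indices attain the minimum of min_i(a_i + i · x_0).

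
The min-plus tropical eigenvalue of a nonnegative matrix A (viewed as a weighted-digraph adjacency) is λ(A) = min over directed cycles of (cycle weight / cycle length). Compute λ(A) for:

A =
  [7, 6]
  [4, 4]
λ(A) = 4

Enumerate directed cycles and compute their means (weight / length). Sample:
  cycle 0 → 0: weight = 7, length = 1, mean = 7/1 ≈ 7.000
  cycle 1 → 1: weight = 4, length = 1, mean = 4/1 ≈ 4.000
  cycle 0 → 1 → 0: weight = 10, length = 2, mean = 10/2 ≈ 5.000
  cycle 1 → 0 → 1: weight = 10, length = 2, mean = 10/2 ≈ 5.000
Minimum mean = 4.000, attained e.g. along the cycle 1 → 1 with weight 4 and length 1. So λ(A) = 4/1 = 4.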